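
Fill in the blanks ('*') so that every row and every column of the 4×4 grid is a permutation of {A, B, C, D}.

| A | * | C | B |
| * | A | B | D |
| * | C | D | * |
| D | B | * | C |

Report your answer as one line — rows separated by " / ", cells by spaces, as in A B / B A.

A D C B / C A B D / B C D A / D B A C

At row 1, column 2: row 1 has {A,B,C}; column 2 has {A,B,C}; that leaves D.
At row 2, column 1: row 2 has {A,B,D}; column 1 has {A,D}; that leaves C.
At row 3, column 1: row 3 has {C,D}; column 1 has {A,C,D}; that leaves B.
At row 3, column 4: row 3 has {B,C,D}; column 4 has {B,C,D}; that leaves A.
At row 4, column 3: row 4 has {B,C,D}; column 3 has {B,C,D}; that leaves A.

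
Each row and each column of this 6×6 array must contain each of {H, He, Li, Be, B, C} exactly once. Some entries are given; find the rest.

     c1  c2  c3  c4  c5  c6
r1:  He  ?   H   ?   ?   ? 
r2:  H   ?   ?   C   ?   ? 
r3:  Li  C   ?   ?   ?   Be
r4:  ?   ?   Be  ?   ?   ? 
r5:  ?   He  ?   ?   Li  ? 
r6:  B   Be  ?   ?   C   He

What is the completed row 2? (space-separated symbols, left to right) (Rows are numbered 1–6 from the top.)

H B He C Be Li

(r4,c1): row 4 has {Be}; column 1 has {H,He,Li,B}, so it must be C.
(r5,c1): row 5 has {He,Li}; column 1 has {H,He,Li,B,C}, so it must be Be.
(r6,c3): row 6 has {He,Be,B,C}; column 3 has {H,Be}, so it must be Li.
(r6,c4): row 6 has {He,Li,Be,B,C}; column 4 has {C}, so it must be H.
(r5,c4): row 5 has {He,Li,Be}; column 4 has {H,C}, so it must be B.
(r3,c4): row 3 has {Li,Be,C}; column 4 has {H,B,C}, so it must be He.
(r4,c4): row 4 has {Be,C}; column 4 has {H,He,B,C}, so it must be Li.
(r5,c3): row 5 has {He,Li,Be,B}; column 3 has {H,Li,Be}, so it must be C.
(r5,c6): row 5 has {He,Li,Be,B,C}; column 6 has {He,Be}, so it must be H.
(r1,c4): row 1 has {H,He}; column 4 has {H,He,Li,B,C}, so it must be Be.
(r1,c5): row 1 has {H,He,Be}; column 5 has {Li,C}, so it must be B.
(r3,c3): row 3 has {He,Li,Be,C}; column 3 has {H,Li,Be,C}, so it must be B.
(r3,c5): row 3 has {He,Li,Be,B,C}; column 5 has {Li,B,C}, so it must be H.
(r4,c5): row 4 has {Li,Be,C}; column 5 has {H,Li,B,C}, so it must be He.
(r4,c6): row 4 has {He,Li,Be,C}; column 6 has {H,He,Be}, so it must be B.
(r1,c2): row 1 has {H,He,Be,B}; column 2 has {He,Be,C}, so it must be Li.
(r1,c6): row 1 has {H,He,Li,Be,B}; column 6 has {H,He,Be,B}, so it must be C.
(r2,c2): row 2 has {H,C}; column 2 has {He,Li,Be,C}, so it must be B.
(r2,c3): row 2 has {H,B,C}; column 3 has {H,Li,Be,B,C}, so it must be He.
(r2,c5): row 2 has {H,He,B,C}; column 5 has {H,He,Li,B,C}, so it must be Be.
(r2,c6): row 2 has {H,He,Be,B,C}; column 6 has {H,He,Be,B,C}, so it must be Li.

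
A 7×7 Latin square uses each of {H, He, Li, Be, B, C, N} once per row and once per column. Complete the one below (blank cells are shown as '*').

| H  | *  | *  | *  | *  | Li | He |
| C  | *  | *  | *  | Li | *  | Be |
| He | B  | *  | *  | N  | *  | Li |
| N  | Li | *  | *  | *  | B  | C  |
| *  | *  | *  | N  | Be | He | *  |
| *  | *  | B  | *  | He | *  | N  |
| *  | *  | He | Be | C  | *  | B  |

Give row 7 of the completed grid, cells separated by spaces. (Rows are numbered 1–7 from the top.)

Li N He Be C H B

(r1,c5) = B
(r4,c5) = H
(r5,c7) = H
(r7,c1) = Li
(r1,c4) = C
(r3,c4) = H
(r4,c3) = Be
(r4,c4) = He
(r5,c1) = B
(r5,c2) = C
(r5,c3) = Li
(r6,c1) = Be
(r6,c2) = H
(r6,c4) = Li
(r6,c6) = C
(r7,c2) = N
(r7,c6) = H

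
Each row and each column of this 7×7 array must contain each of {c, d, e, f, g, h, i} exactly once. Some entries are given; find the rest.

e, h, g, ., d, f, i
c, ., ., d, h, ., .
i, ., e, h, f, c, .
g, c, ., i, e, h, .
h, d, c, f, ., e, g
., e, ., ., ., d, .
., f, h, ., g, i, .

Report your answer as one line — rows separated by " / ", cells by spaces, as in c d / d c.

e h g c d f i / c i f d h g e / i g e h f c d / g c d i e h f / h d c f i e g / f e i g c d h / d f h e g i c

At row 1, column 4: row 1 has {d,e,f,g,h,i}; column 4 has {d,f,h,i}; that leaves c.
At row 2, column 6: row 2 has {c,d,h}; column 6 has {c,d,e,f,h,i}; that leaves g.
At row 3, column 2: row 3 has {c,e,f,h,i}; column 2 has {c,d,e,f,h}; that leaves g.
At row 3, column 7: row 3 has {c,e,f,g,h,i}; column 7 has {g,i}; that leaves d.
At row 4, column 7: row 4 has {c,e,g,h,i}; column 7 has {d,g,i}; that leaves f.
At row 5, column 5: row 5 has {c,d,e,f,g,h}; column 5 has {d,e,f,g,h}; that leaves i.
At row 6, column 1: row 6 has {d,e}; column 1 has {c,e,g,h,i}; that leaves f.
At row 6, column 3: row 6 has {d,e,f}; column 3 has {c,e,g,h}; that leaves i.
At row 6, column 4: row 6 has {d,e,f,i}; column 4 has {c,d,f,h,i}; that leaves g.
At row 6, column 5: row 6 has {d,e,f,g,i}; column 5 has {d,e,f,g,h,i}; that leaves c.
At row 6, column 7: row 6 has {c,d,e,f,g,i}; column 7 has {d,f,g,i}; that leaves h.
At row 7, column 1: row 7 has {f,g,h,i}; column 1 has {c,e,f,g,h,i}; that leaves d.
At row 7, column 4: row 7 has {d,f,g,h,i}; column 4 has {c,d,f,g,h,i}; that leaves e.
At row 7, column 7: row 7 has {d,e,f,g,h,i}; column 7 has {d,f,g,h,i}; that leaves c.
At row 2, column 2: row 2 has {c,d,g,h}; column 2 has {c,d,e,f,g,h}; that leaves i.
At row 2, column 3: row 2 has {c,d,g,h,i}; column 3 has {c,e,g,h,i}; that leaves f.
At row 2, column 7: row 2 has {c,d,f,g,h,i}; column 7 has {c,d,f,g,h,i}; that leaves e.
At row 4, column 3: row 4 has {c,e,f,g,h,i}; column 3 has {c,e,f,g,h,i}; that leaves d.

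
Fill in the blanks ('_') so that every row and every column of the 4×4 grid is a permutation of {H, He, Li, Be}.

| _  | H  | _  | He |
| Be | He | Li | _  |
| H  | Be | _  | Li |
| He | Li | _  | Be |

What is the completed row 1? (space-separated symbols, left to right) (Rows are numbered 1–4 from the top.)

Li H Be He

(r1,c1) = Li
(r1,c3) = Be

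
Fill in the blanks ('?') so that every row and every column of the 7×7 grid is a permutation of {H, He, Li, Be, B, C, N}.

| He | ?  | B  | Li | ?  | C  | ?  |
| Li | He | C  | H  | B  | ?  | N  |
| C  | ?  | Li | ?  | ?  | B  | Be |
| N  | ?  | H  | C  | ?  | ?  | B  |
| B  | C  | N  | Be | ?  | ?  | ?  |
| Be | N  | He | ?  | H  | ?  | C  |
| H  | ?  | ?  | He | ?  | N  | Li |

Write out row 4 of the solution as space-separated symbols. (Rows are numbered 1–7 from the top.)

N Li H C Be He B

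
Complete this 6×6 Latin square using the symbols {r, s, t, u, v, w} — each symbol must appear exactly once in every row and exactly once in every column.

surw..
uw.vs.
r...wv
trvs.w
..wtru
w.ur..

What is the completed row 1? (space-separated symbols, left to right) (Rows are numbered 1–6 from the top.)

s u r w v t

(r1,c6) = t
(r2,c3) = t
(r2,c6) = r
(r3,c3) = s
(r3,c4) = u
(r4,c5) = u
(r5,c1) = v
(r5,c2) = s
(r6,c6) = s
(r1,c5) = v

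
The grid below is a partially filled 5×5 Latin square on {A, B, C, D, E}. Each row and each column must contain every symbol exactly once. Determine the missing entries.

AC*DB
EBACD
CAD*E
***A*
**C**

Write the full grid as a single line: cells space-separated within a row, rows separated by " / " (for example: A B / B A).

A C E D B / E B A C D / C A D B E / D E B A C / B D C E A

row 1 has {A,B,C,D}; column 3 has {A,C,D} — only E is left for (r1,c3).
row 3 has {A,C,D,E}; column 4 has {A,C,D} — only B is left for (r3,c4).
row 4 has {A}; column 3 has {A,C,D,E} — only B is left for (r4,c3).
row 4 has {A,B}; column 5 has {B,D,E} — only C is left for (r4,c5).
row 5 has {C}; column 4 has {A,B,C,D} — only E is left for (r5,c4).
row 5 has {C,E}; column 5 has {B,C,D,E} — only A is left for (r5,c5).
row 4 has {A,B,C}; column 1 has {A,C,E} — only D is left for (r4,c1).
row 4 has {A,B,C,D}; column 2 has {A,B,C} — only E is left for (r4,c2).
row 5 has {A,C,E}; column 1 has {A,C,D,E} — only B is left for (r5,c1).
row 5 has {A,B,C,E}; column 2 has {A,B,C,E} — only D is left for (r5,c2).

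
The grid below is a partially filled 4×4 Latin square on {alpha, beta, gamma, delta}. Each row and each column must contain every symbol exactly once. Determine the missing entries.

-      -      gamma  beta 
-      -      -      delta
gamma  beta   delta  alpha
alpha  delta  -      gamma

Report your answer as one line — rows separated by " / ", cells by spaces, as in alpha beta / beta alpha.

delta alpha gamma beta / beta gamma alpha delta / gamma beta delta alpha / alpha delta beta gamma

(r1,c1) = delta
(r1,c2) = alpha
(r2,c1) = beta
(r2,c2) = gamma
(r2,c3) = alpha
(r4,c3) = beta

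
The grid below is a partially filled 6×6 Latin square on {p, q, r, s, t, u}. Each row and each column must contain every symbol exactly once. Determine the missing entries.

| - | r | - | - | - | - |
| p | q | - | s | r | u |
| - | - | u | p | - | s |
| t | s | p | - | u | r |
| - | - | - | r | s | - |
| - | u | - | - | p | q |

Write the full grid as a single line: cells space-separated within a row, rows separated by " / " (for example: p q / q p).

q r s u t p / p q t s r u / r t u p q s / t s p q u r / u p q r s t / s u r t p q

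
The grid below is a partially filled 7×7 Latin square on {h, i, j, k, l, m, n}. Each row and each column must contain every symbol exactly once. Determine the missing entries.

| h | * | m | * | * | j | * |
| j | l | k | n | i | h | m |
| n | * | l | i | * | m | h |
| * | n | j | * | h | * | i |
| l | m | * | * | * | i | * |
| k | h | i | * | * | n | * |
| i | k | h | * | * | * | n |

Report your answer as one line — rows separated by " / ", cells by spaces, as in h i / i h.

(r1,c2): row 1 has {h,j,m}; column 2 has {h,k,l,m,n}, so it must be i.
(r3,c2): row 3 has {h,i,l,m,n}; column 2 has {h,i,k,l,m,n}, so it must be j.
(r3,c5): row 3 has {h,i,j,l,m,n}; column 5 has {h,i}, so it must be k.
(r4,c1): row 4 has {h,i,j,n}; column 1 has {h,i,j,k,l,n}, so it must be m.
(r5,c3): row 5 has {i,l,m}; column 3 has {h,i,j,k,l,m}, so it must be n.
(r5,c5): row 5 has {i,l,m,n}; column 5 has {h,i,k}, so it must be j.
(r5,c7): row 5 has {i,j,l,m,n}; column 7 has {h,i,m,n}, so it must be k.
(r7,c6): row 7 has {h,i,k,n}; column 6 has {h,i,j,m,n}, so it must be l.
(r1,c7): row 1 has {h,i,j,m}; column 7 has {h,i,k,m,n}, so it must be l.
(r4,c6): row 4 has {h,i,j,m,n}; column 6 has {h,i,j,l,m,n}, so it must be k.
(r5,c4): row 5 has {i,j,k,l,m,n}; column 4 has {i,n}, so it must be h.
(r6,c7): row 6 has {h,i,k,n}; column 7 has {h,i,k,l,m,n}, so it must be j.
(r7,c5): row 7 has {h,i,k,l,n}; column 5 has {h,i,j,k}, so it must be m.
(r1,c4): row 1 has {h,i,j,l,m}; column 4 has {h,i,n}, so it must be k.
(r1,c5): row 1 has {h,i,j,k,l,m}; column 5 has {h,i,j,k,m}, so it must be n.
(r4,c4): row 4 has {h,i,j,k,m,n}; column 4 has {h,i,k,n}, so it must be l.
(r6,c4): row 6 has {h,i,j,k,n}; column 4 has {h,i,k,l,n}, so it must be m.
(r6,c5): row 6 has {h,i,j,k,m,n}; column 5 has {h,i,j,k,m,n}, so it must be l.
(r7,c4): row 7 has {h,i,k,l,m,n}; column 4 has {h,i,k,l,m,n}, so it must be j.

h i m k n j l / j l k n i h m / n j l i k m h / m n j l h k i / l m n h j i k / k h i m l n j / i k h j m l n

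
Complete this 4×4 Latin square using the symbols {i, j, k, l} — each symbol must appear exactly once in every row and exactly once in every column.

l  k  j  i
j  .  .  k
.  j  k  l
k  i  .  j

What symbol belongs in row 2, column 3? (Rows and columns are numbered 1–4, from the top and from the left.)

(r2,c2): row 2 has {j,k}; column 2 has {i,j,k}, so it must be l.
(r2,c3): row 2 has {j,k,l}; column 3 has {j,k}, so it must be i.

i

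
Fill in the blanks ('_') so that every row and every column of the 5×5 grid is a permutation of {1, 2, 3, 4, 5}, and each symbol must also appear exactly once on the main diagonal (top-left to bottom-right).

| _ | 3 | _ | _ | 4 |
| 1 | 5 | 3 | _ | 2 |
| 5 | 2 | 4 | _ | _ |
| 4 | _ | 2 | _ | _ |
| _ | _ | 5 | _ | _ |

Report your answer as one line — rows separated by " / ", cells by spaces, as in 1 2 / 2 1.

2 3 1 5 4 / 1 5 3 4 2 / 5 2 4 1 3 / 4 1 2 3 5 / 3 4 5 2 1

At row 1, column 1: row 1 has {3,4}; column 1 has {1,4,5}; the diagonal has {4,5}; that leaves 2.
At row 1, column 3: row 1 has {2,3,4}; column 3 has {2,3,4,5}; that leaves 1.
At row 1, column 4: row 1 has {1,2,3,4}; column 4 is empty so far; that leaves 5.
At row 2, column 4: row 2 has {1,2,3,5}; column 4 has {5}; that leaves 4.
At row 4, column 2: row 4 has {2,4}; column 2 has {2,3,5}; that leaves 1.
At row 4, column 4: row 4 has {1,2,4}; column 4 has {4,5}; the diagonal has {2,4,5}; that leaves 3.
At row 4, column 5: row 4 has {1,2,3,4}; column 5 has {2,4}; that leaves 5.
At row 5, column 1: row 5 has {5}; column 1 has {1,2,4,5}; that leaves 3.
At row 5, column 2: row 5 has {3,5}; column 2 has {1,2,3,5}; that leaves 4.
At row 5, column 5: row 5 has {3,4,5}; column 5 has {2,4,5}; the diagonal has {2,3,4,5}; that leaves 1.
At row 3, column 4: row 3 has {2,4,5}; column 4 has {3,4,5}; that leaves 1.
At row 3, column 5: row 3 has {1,2,4,5}; column 5 has {1,2,4,5}; that leaves 3.
At row 5, column 4: row 5 has {1,3,4,5}; column 4 has {1,3,4,5}; that leaves 2.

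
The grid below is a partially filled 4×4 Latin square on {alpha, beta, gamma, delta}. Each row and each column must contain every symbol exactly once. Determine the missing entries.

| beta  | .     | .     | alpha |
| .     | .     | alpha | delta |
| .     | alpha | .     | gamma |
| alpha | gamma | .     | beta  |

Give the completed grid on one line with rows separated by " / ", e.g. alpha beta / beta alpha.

beta delta gamma alpha / gamma beta alpha delta / delta alpha beta gamma / alpha gamma delta beta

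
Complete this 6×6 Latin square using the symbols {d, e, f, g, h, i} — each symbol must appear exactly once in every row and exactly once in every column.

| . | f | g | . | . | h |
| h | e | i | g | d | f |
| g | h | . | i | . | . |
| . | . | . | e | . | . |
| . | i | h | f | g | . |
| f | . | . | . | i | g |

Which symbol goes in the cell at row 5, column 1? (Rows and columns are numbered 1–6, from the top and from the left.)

e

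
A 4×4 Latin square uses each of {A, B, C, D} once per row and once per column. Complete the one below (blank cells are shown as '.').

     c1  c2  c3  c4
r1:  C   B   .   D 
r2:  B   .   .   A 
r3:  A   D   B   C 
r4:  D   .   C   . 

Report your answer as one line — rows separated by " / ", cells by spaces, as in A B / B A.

C B A D / B C D A / A D B C / D A C B

(r1,c3): row 1 has {B,C,D}; column 3 has {B,C}, so it must be A.
(r2,c2): row 2 has {A,B}; column 2 has {B,D}, so it must be C.
(r2,c3): row 2 has {A,B,C}; column 3 has {A,B,C}, so it must be D.
(r4,c2): row 4 has {C,D}; column 2 has {B,C,D}, so it must be A.
(r4,c4): row 4 has {A,C,D}; column 4 has {A,C,D}, so it must be B.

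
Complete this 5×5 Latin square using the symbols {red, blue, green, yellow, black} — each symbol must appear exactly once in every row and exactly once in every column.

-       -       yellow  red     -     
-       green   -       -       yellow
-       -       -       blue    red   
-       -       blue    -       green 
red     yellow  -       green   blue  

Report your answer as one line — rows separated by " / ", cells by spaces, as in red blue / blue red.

green blue yellow red black / blue green red black yellow / yellow black green blue red / black red blue yellow green / red yellow black green blue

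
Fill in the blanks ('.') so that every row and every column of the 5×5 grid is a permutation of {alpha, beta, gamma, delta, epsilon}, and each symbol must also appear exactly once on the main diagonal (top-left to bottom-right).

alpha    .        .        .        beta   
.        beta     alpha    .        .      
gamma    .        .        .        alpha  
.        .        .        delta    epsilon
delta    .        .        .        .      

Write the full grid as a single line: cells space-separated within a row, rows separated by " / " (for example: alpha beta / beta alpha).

At row 2, column 1: row 2 has {alpha,beta}; column 1 has {alpha,gamma,delta}; that leaves epsilon.
At row 2, column 4: row 2 has {alpha,beta,epsilon}; column 4 has {delta}; that leaves gamma.
At row 2, column 5: row 2 has {alpha,beta,gamma,epsilon}; column 5 has {alpha,beta,epsilon}; that leaves delta.
At row 3, column 3: row 3 has {alpha,gamma}; column 3 has {alpha}; the diagonal has {alpha,beta,delta}; that leaves epsilon.
At row 3, column 4: row 3 has {alpha,gamma,epsilon}; column 4 has {gamma,delta}; that leaves beta.
At row 4, column 1: row 4 has {delta,epsilon}; column 1 has {alpha,gamma,delta,epsilon}; that leaves beta.
At row 4, column 3: row 4 has {beta,delta,epsilon}; column 3 has {alpha,epsilon}; that leaves gamma.
At row 5, column 3: row 5 has {delta}; column 3 has {alpha,gamma,epsilon}; that leaves beta.
At row 5, column 5: row 5 has {beta,delta}; column 5 has {alpha,beta,delta,epsilon}; the diagonal has {alpha,beta,delta,epsilon}; that leaves gamma.
At row 1, column 3: row 1 has {alpha,beta}; column 3 has {alpha,beta,gamma,epsilon}; that leaves delta.
At row 1, column 4: row 1 has {alpha,beta,delta}; column 4 has {beta,gamma,delta}; that leaves epsilon.
At row 3, column 2: row 3 has {alpha,beta,gamma,epsilon}; column 2 has {beta}; that leaves delta.
At row 4, column 2: row 4 has {beta,gamma,delta,epsilon}; column 2 has {beta,delta}; that leaves alpha.
At row 5, column 2: row 5 has {beta,gamma,delta}; column 2 has {alpha,beta,delta}; that leaves epsilon.
At row 5, column 4: row 5 has {beta,gamma,delta,epsilon}; column 4 has {beta,gamma,delta,epsilon}; that leaves alpha.
At row 1, column 2: row 1 has {alpha,beta,delta,epsilon}; column 2 has {alpha,beta,delta,epsilon}; that leaves gamma.

alpha gamma delta epsilon beta / epsilon beta alpha gamma delta / gamma delta epsilon beta alpha / beta alpha gamma delta epsilon / delta epsilon beta alpha gamma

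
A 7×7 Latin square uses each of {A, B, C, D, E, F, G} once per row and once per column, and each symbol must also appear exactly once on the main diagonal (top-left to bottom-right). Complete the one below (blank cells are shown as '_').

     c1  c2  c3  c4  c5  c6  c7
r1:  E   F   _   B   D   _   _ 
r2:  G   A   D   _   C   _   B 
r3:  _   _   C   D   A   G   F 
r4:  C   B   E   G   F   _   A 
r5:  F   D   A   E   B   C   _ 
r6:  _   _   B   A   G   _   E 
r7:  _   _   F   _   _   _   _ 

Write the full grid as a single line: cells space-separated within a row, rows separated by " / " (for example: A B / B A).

E F G B D A C / G A D F C E B / B E C D A G F / C B E G F D A / F D A E B C G / D C B A G F E / A G F C E B D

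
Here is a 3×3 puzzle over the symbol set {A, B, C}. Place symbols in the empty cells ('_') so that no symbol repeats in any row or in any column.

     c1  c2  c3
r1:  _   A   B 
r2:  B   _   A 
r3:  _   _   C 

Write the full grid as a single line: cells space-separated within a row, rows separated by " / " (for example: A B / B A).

(r1,c1): row 1 has {A,B}; column 1 has {B}, so it must be C.
(r2,c2): row 2 has {A,B}; column 2 has {A}, so it must be C.
(r3,c1): row 3 has {C}; column 1 has {B,C}, so it must be A.
(r3,c2): row 3 has {A,C}; column 2 has {A,C}, so it must be B.

C A B / B C A / A B C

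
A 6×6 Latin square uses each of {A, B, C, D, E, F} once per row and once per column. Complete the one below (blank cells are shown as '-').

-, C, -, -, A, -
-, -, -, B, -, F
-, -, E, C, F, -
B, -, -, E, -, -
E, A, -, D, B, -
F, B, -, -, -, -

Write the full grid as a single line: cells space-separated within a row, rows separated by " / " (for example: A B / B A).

(r1,c1): row 1 has {A,C}; column 1 has {B,E,F}, so it must be D.
(r1,c4): row 1 has {A,C,D}; column 4 has {B,C,D,E}, so it must be F.
(r3,c1): row 3 has {C,E,F}; column 1 has {B,D,E,F}, so it must be A.
(r3,c2): row 3 has {A,C,E,F}; column 2 has {A,B,C}, so it must be D.
(r3,c6): row 3 has {A,C,D,E,F}; column 6 has {F}, so it must be B.
(r4,c2): row 4 has {B,E}; column 2 has {A,B,C,D}, so it must be F.
(r5,c6): row 5 has {A,B,D,E}; column 6 has {B,F}, so it must be C.
(r6,c4): row 6 has {B,F}; column 4 has {B,C,D,E,F}, so it must be A.
(r1,c3): row 1 has {A,C,D,F}; column 3 has {E}, so it must be B.
(r1,c6): row 1 has {A,B,C,D,F}; column 6 has {B,C,F}, so it must be E.
(r2,c1): row 2 has {B,F}; column 1 has {A,B,D,E,F}, so it must be C.
(r2,c2): row 2 has {B,C,F}; column 2 has {A,B,C,D,F}, so it must be E.
(r2,c5): row 2 has {B,C,E,F}; column 5 has {A,B,F}, so it must be D.
(r4,c5): row 4 has {B,E,F}; column 5 has {A,B,D,F}, so it must be C.
(r5,c3): row 5 has {A,B,C,D,E}; column 3 has {B,E}, so it must be F.
(r6,c5): row 6 has {A,B,F}; column 5 has {A,B,C,D,F}, so it must be E.
(r6,c6): row 6 has {A,B,E,F}; column 6 has {B,C,E,F}, so it must be D.
(r2,c3): row 2 has {B,C,D,E,F}; column 3 has {B,E,F}, so it must be A.
(r4,c3): row 4 has {B,C,E,F}; column 3 has {A,B,E,F}, so it must be D.
(r4,c6): row 4 has {B,C,D,E,F}; column 6 has {B,C,D,E,F}, so it must be A.
(r6,c3): row 6 has {A,B,D,E,F}; column 3 has {A,B,D,E,F}, so it must be C.

D C B F A E / C E A B D F / A D E C F B / B F D E C A / E A F D B C / F B C A E D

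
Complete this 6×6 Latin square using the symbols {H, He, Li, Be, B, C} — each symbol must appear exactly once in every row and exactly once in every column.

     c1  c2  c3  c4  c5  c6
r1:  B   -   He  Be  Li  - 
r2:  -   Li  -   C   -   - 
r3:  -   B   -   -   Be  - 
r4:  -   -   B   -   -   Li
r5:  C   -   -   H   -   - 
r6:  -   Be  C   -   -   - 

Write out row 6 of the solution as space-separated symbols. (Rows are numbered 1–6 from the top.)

(r4,c4) = He
(r5,c2) = He
(r5,c5) = B
(r5,c6) = Be
(r3,c4) = Li
(r5,c3) = Li
(r6,c4) = B
(r3,c3) = H
(r2,c3) = Be
(r3,c1) = He
(r3,c6) = C
(r1,c6) = H
(r2,c1) = H
(r2,c5) = He
(r2,c6) = B
(r4,c1) = Be
(r6,c1) = Li
(r6,c5) = H
(r6,c6) = He

Li Be C B H He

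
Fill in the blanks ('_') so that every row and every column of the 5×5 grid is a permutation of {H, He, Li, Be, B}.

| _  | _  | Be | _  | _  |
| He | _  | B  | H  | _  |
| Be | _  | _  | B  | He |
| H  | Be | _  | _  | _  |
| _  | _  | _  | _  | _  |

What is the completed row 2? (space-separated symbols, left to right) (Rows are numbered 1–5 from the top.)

He Li B H Be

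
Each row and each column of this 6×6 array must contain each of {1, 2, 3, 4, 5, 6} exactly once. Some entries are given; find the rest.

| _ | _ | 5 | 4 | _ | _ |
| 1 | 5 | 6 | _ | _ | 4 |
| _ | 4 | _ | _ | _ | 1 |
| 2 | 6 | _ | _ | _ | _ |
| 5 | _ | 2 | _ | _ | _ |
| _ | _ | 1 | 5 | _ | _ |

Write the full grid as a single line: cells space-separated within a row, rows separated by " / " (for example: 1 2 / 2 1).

3 2 5 4 1 6 / 1 5 6 3 2 4 / 6 4 3 2 5 1 / 2 6 4 1 3 5 / 5 1 2 6 4 3 / 4 3 1 5 6 2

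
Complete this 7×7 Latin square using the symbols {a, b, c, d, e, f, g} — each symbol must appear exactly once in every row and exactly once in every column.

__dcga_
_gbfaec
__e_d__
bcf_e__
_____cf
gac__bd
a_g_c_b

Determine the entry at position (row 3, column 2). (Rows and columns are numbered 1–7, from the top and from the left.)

f

(r1,c7): row 1 has {a,c,d,g}; column 7 has {b,c,d,f}, so it must be e.
(r2,c1): row 2 has {a,b,c,e,f,g}; column 1 has {a,b,g}, so it must be d.
(r5,c1): row 5 has {c,f}; column 1 has {a,b,d,g}, so it must be e.
(r5,c3): row 5 has {c,e,f}; column 3 has {b,c,d,e,f,g}, so it must be a.
(r5,c5): row 5 has {a,c,e,f}; column 5 has {a,c,d,e,g}, so it must be b.
(r6,c4): row 6 has {a,b,c,d,g}; column 4 has {c,f}, so it must be e.
(r6,c5): row 6 has {a,b,c,d,e,g}; column 5 has {a,b,c,d,e,g}, so it must be f.
(r7,c4): row 7 has {a,b,c,g}; column 4 has {c,e,f}, so it must be d.
(r7,c6): row 7 has {a,b,c,d,g}; column 6 has {a,b,c,e}, so it must be f.
(r1,c1): row 1 has {a,c,d,e,g}; column 1 has {a,b,d,e,g}, so it must be f.
(r1,c2): row 1 has {a,c,d,e,f,g}; column 2 has {a,c,g}, so it must be b.
(r3,c1): row 3 has {d,e}; column 1 has {a,b,d,e,f,g}, so it must be c.
(r3,c2): row 3 has {c,d,e}; column 2 has {a,b,c,g}, so it must be f.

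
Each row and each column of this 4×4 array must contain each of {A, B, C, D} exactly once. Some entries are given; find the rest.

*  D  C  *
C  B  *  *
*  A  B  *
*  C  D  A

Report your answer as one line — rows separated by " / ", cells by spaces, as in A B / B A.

A D C B / C B A D / D A B C / B C D A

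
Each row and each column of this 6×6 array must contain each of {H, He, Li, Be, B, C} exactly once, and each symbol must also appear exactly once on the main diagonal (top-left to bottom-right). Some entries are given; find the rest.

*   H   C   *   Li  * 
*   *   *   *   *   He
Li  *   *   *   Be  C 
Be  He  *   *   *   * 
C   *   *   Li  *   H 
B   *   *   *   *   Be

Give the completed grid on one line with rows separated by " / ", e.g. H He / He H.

He H C Be Li B / H Li Be B C He / Li B H He Be C / Be He B C H Li / C Be He Li B H / B C Li H He Be

(r1,c1) = He
(r1,c6) = B
(r2,c1) = H
(r3,c2) = B
(r3,c3) = H
(r3,c4) = He
(r4,c6) = Li
(r5,c2) = Be
(r5,c5) = B
(r1,c4) = Be
(r2,c5) = C
(r4,c3) = B
(r4,c4) = C
(r4,c5) = H
(r5,c3) = He
(r6,c3) = Li
(r6,c4) = H
(r6,c5) = He
(r2,c2) = Li
(r2,c3) = Be
(r2,c4) = B
(r6,c2) = C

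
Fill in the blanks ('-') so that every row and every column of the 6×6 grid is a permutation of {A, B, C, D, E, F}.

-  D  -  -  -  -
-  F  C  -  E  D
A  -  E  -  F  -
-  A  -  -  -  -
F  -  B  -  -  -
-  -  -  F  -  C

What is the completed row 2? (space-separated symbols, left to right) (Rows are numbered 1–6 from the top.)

B F C A E D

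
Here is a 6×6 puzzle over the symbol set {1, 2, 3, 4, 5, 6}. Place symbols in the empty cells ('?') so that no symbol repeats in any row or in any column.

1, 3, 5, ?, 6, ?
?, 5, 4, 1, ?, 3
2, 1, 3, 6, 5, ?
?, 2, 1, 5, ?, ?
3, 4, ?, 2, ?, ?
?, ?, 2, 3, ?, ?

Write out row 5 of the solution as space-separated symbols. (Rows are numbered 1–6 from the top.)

3 4 6 2 1 5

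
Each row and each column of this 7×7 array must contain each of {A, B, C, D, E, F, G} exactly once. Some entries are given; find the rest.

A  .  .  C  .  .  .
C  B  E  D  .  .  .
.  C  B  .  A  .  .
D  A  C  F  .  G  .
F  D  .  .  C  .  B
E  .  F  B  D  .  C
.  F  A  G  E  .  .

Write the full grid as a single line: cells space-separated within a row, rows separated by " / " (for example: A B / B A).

A E D C F B G / C B E D G F A / G C B E A D F / D A C F B G E / F D G A C E B / E G F B D A C / B F A G E C D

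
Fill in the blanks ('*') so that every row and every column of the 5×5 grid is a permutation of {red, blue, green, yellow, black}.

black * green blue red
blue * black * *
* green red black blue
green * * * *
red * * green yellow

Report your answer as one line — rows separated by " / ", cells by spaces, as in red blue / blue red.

black yellow green blue red / blue red black yellow green / yellow green red black blue / green blue yellow red black / red black blue green yellow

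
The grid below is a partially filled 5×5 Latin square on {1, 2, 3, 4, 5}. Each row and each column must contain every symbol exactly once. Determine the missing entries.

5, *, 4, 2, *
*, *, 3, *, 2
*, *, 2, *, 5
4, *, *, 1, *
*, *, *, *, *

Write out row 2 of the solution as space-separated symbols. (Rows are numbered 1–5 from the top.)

1 4 3 5 2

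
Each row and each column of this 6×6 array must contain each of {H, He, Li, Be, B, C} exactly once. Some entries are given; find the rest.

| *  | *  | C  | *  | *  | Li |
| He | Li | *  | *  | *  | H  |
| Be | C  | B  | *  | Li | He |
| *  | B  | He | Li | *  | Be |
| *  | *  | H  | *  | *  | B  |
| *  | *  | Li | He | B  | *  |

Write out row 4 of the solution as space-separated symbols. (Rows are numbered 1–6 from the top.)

C B He Li H Be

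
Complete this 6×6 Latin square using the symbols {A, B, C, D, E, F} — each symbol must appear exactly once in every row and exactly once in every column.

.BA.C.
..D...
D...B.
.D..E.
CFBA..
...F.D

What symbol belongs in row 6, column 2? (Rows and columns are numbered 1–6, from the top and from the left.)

C

(r5,c5) = D
(r5,c6) = E
(r6,c5) = A
(r1,c6) = F
(r2,c5) = F
(r1,c1) = E
(r1,c4) = D
(r6,c1) = B
(r2,c1) = A
(r4,c1) = F
(r4,c3) = C
(r4,c4) = B
(r4,c6) = A
(r6,c3) = E
(r3,c3) = F
(r3,c6) = C
(r6,c2) = C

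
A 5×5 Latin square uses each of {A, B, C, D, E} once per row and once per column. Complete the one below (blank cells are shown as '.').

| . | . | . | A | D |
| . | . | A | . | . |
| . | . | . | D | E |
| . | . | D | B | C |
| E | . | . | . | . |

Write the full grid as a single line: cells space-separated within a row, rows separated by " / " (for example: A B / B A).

(r2,c5): row 2 has {A}; column 5 has {C,D,E}, so it must be B.
(r4,c1): row 4 has {B,C,D}; column 1 has {E}, so it must be A.
(r4,c2): row 4 has {A,B,C,D}; column 2 is empty so far, so it must be E.
(r5,c4): row 5 has {E}; column 4 has {A,B,D}, so it must be C.
(r5,c5): row 5 has {C,E}; column 5 has {B,C,D,E}, so it must be A.
(r2,c4): row 2 has {A,B}; column 4 has {A,B,C,D}, so it must be E.
(r5,c3): row 5 has {A,C,E}; column 3 has {A,D}, so it must be B.
(r3,c3): row 3 has {D,E}; column 3 has {A,B,D}, so it must be C.
(r5,c2): row 5 has {A,B,C,E}; column 2 has {E}, so it must be D.
(r1,c3): row 1 has {A,D}; column 3 has {A,B,C,D}, so it must be E.
(r2,c2): row 2 has {A,B,E}; column 2 has {D,E}, so it must be C.
(r3,c1): row 3 has {C,D,E}; column 1 has {A,E}, so it must be B.
(r3,c2): row 3 has {B,C,D,E}; column 2 has {C,D,E}, so it must be A.
(r1,c1): row 1 has {A,D,E}; column 1 has {A,B,E}, so it must be C.
(r1,c2): row 1 has {A,C,D,E}; column 2 has {A,C,D,E}, so it must be B.
(r2,c1): row 2 has {A,B,C,E}; column 1 has {A,B,C,E}, so it must be D.

C B E A D / D C A E B / B A C D E / A E D B C / E D B C A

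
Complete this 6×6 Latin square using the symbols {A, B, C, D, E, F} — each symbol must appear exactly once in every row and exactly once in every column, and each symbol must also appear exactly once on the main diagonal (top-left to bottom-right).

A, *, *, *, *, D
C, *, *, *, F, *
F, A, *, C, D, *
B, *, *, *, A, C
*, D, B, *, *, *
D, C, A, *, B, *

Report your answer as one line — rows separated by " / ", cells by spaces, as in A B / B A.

A F C B E D / C B D A F E / F A E C D B / B E F D A C / E D B F C A / D C A E B F

row 3 has {A,C,D,F}; column 3 has {A,B}; the diagonal has {A} — only E is left for (r3,c3).
row 3 has {A,C,D,E,F}; column 6 has {C,D} — only B is left for (r3,c6).
row 5 has {B,D}; column 1 has {A,B,C,D,F} — only E is left for (r5,c1).
row 5 has {B,D,E}; column 5 has {A,B,D,F}; the diagonal has {A,E} — only C is left for (r5,c5).
row 6 has {A,B,C,D}; column 6 has {B,C,D}; the diagonal has {A,C,E} — only F is left for (r6,c6).
row 1 has {A,D}; column 5 has {A,B,C,D,F} — only E is left for (r1,c5).
row 2 has {C,F}; column 2 has {A,C,D}; the diagonal has {A,C,E,F} — only B is left for (r2,c2).
row 2 has {B,C,F}; column 3 has {A,B,E} — only D is left for (r2,c3).
row 4 has {A,B,C}; column 3 has {A,B,D,E} — only F is left for (r4,c3).
row 4 has {A,B,C,F}; column 4 has {C}; the diagonal has {A,B,C,E,F} — only D is left for (r4,c4).
row 5 has {B,C,D,E}; column 6 has {B,C,D,F} — only A is left for (r5,c6).
row 6 has {A,B,C,D,F}; column 4 has {C,D} — only E is left for (r6,c4).
row 1 has {A,D,E}; column 2 has {A,B,C,D} — only F is left for (r1,c2).
row 1 has {A,D,E,F}; column 3 has {A,B,D,E,F} — only C is left for (r1,c3).
row 1 has {A,C,D,E,F}; column 4 has {C,D,E} — only B is left for (r1,c4).
row 2 has {B,C,D,F}; column 4 has {B,C,D,E} — only A is left for (r2,c4).
row 2 has {A,B,C,D,F}; column 6 has {A,B,C,D,F} — only E is left for (r2,c6).
row 4 has {A,B,C,D,F}; column 2 has {A,B,C,D,F} — only E is left for (r4,c2).
row 5 has {A,B,C,D,E}; column 4 has {A,B,C,D,E} — only F is left for (r5,c4).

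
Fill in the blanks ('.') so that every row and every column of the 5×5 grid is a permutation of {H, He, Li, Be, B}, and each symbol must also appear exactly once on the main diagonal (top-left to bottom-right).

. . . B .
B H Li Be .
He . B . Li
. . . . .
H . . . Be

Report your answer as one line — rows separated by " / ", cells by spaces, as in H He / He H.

(r1,c1) = Li
(r2,c5) = He
(r3,c2) = Be
(r3,c4) = H
(r4,c1) = Be
(r4,c4) = He
(r5,c3) = He
(r5,c4) = Li
(r1,c2) = He
(r1,c5) = H
(r4,c3) = H
(r4,c5) = B
(r5,c2) = B
(r1,c3) = Be
(r4,c2) = Li

Li He Be B H / B H Li Be He / He Be B H Li / Be Li H He B / H B He Li Be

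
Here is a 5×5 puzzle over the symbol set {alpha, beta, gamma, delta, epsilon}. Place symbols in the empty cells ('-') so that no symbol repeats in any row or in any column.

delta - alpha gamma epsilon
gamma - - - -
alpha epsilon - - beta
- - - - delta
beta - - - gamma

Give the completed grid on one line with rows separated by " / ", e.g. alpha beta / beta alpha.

Cell (r1,c2): row 1 has {alpha,gamma,delta,epsilon}; column 2 has {epsilon} → beta.
Cell (r2,c5): row 2 has {gamma}; column 5 has {beta,gamma,delta,epsilon} → alpha.
Cell (r3,c4): row 3 has {alpha,beta,epsilon}; column 4 has {gamma} → delta.
Cell (r4,c1): row 4 has {delta}; column 1 has {alpha,beta,gamma,delta} → epsilon.
Cell (r2,c2): row 2 has {alpha,gamma}; column 2 has {beta,epsilon} → delta.
Cell (r3,c3): row 3 has {alpha,beta,delta,epsilon}; column 3 has {alpha} → gamma.
Cell (r4,c3): row 4 has {delta,epsilon}; column 3 has {alpha,gamma} → beta.
Cell (r4,c4): row 4 has {beta,delta,epsilon}; column 4 has {gamma,delta} → alpha.
Cell (r5,c2): row 5 has {beta,gamma}; column 2 has {beta,delta,epsilon} → alpha.
Cell (r5,c4): row 5 has {alpha,beta,gamma}; column 4 has {alpha,gamma,delta} → epsilon.
Cell (r2,c3): row 2 has {alpha,gamma,delta}; column 3 has {alpha,beta,gamma} → epsilon.
Cell (r2,c4): row 2 has {alpha,gamma,delta,epsilon}; column 4 has {alpha,gamma,delta,epsilon} → beta.
Cell (r4,c2): row 4 has {alpha,beta,delta,epsilon}; column 2 has {alpha,beta,delta,epsilon} → gamma.
Cell (r5,c3): row 5 has {alpha,beta,gamma,epsilon}; column 3 has {alpha,beta,gamma,epsilon} → delta.

delta beta alpha gamma epsilon / gamma delta epsilon beta alpha / alpha epsilon gamma delta beta / epsilon gamma beta alpha delta / beta alpha delta epsilon gamma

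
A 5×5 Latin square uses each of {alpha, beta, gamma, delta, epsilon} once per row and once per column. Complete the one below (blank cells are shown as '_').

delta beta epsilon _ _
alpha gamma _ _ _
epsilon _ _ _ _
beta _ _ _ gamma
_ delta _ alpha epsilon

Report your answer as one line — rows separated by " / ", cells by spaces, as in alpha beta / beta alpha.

delta beta epsilon gamma alpha / alpha gamma delta epsilon beta / epsilon alpha gamma beta delta / beta epsilon alpha delta gamma / gamma delta beta alpha epsilon

(r1,c4) = gamma
(r1,c5) = alpha
(r3,c2) = alpha
(r4,c2) = epsilon
(r4,c4) = delta
(r5,c1) = gamma
(r5,c3) = beta
(r2,c3) = delta
(r2,c5) = beta
(r3,c3) = gamma
(r3,c4) = beta
(r3,c5) = delta
(r4,c3) = alpha
(r2,c4) = epsilon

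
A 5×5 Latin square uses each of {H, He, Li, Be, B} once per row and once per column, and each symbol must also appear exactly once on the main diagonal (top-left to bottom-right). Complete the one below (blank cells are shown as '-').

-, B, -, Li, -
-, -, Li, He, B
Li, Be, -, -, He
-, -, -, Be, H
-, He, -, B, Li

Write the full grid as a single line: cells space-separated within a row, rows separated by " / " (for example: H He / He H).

He B H Li Be / Be H Li He B / Li Be B H He / B Li He Be H / H He Be B Li

Cell (r1,c5): row 1 has {Li,B}; column 5 has {H,He,Li,B} → Be.
Cell (r2,c2): row 2 has {He,Li,B}; column 2 has {He,Be,B}; the diagonal has {Li,Be} → H.
Cell (r3,c3): row 3 has {He,Li,Be}; column 3 has {Li}; the diagonal has {H,Li,Be} → B.
Cell (r3,c4): row 3 has {He,Li,Be,B}; column 4 has {He,Li,Be,B} → H.
Cell (r4,c2): row 4 has {H,Be}; column 2 has {H,He,Be,B} → Li.
Cell (r4,c3): row 4 has {H,Li,Be}; column 3 has {Li,B} → He.
Cell (r1,c1): row 1 has {Li,Be,B}; column 1 has {Li}; the diagonal has {H,Li,Be,B} → He.
Cell (r1,c3): row 1 has {He,Li,Be,B}; column 3 has {He,Li,B} → H.
Cell (r2,c1): row 2 has {H,He,Li,B}; column 1 has {He,Li} → Be.
Cell (r4,c1): row 4 has {H,He,Li,Be}; column 1 has {He,Li,Be} → B.
Cell (r5,c1): row 5 has {He,Li,B}; column 1 has {He,Li,Be,B} → H.
Cell (r5,c3): row 5 has {H,He,Li,B}; column 3 has {H,He,Li,B} → Be.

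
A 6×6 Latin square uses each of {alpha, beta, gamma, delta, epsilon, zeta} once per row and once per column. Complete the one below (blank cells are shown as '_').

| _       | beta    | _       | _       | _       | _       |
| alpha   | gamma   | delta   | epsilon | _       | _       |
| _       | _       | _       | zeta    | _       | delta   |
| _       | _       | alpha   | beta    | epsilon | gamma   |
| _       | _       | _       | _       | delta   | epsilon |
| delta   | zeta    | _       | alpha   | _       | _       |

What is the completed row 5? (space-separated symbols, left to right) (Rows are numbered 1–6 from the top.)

beta alpha zeta gamma delta epsilon

(r4,c1) = zeta
(r4,c2) = delta
(r5,c2) = alpha
(r5,c4) = gamma
(r6,c6) = beta
(r1,c4) = delta
(r2,c6) = zeta
(r3,c2) = epsilon
(r5,c1) = beta
(r5,c3) = zeta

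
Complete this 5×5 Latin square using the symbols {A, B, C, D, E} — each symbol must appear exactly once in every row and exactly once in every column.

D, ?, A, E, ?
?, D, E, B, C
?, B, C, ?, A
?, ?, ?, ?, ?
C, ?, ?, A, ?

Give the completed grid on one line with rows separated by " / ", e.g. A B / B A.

(r1,c2): row 1 has {A,D,E}; column 2 has {B,D}, so it must be C.
(r1,c5): row 1 has {A,C,D,E}; column 5 has {A,C}, so it must be B.
(r2,c1): row 2 has {B,C,D,E}; column 1 has {C,D}, so it must be A.
(r3,c1): row 3 has {A,B,C}; column 1 has {A,C,D}, so it must be E.
(r3,c4): row 3 has {A,B,C,E}; column 4 has {A,B,E}, so it must be D.
(r4,c1): row 4 is empty so far; column 1 has {A,C,D,E}, so it must be B.
(r4,c3): row 4 has {B}; column 3 has {A,C,E}, so it must be D.
(r4,c4): row 4 has {B,D}; column 4 has {A,B,D,E}, so it must be C.
(r4,c5): row 4 has {B,C,D}; column 5 has {A,B,C}, so it must be E.
(r5,c2): row 5 has {A,C}; column 2 has {B,C,D}, so it must be E.
(r5,c3): row 5 has {A,C,E}; column 3 has {A,C,D,E}, so it must be B.
(r5,c5): row 5 has {A,B,C,E}; column 5 has {A,B,C,E}, so it must be D.
(r4,c2): row 4 has {B,C,D,E}; column 2 has {B,C,D,E}, so it must be A.

D C A E B / A D E B C / E B C D A / B A D C E / C E B A D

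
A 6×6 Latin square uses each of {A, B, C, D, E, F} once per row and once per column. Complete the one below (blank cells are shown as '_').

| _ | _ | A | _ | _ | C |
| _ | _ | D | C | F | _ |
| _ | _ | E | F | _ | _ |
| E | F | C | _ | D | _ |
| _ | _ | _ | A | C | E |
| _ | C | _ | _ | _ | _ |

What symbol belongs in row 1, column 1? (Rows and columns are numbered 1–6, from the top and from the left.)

F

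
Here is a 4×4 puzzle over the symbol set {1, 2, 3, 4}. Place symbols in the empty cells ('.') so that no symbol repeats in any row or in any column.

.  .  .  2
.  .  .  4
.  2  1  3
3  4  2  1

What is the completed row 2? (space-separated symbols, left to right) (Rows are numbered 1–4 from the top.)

2 1 3 4

Cell (r2,c3): row 2 has {4}; column 3 has {1,2} → 3.
Cell (r3,c1): row 3 has {1,2,3}; column 1 has {3} → 4.
Cell (r1,c1): row 1 has {2}; column 1 has {3,4} → 1.
Cell (r1,c2): row 1 has {1,2}; column 2 has {2,4} → 3.
Cell (r1,c3): row 1 has {1,2,3}; column 3 has {1,2,3} → 4.
Cell (r2,c1): row 2 has {3,4}; column 1 has {1,3,4} → 2.
Cell (r2,c2): row 2 has {2,3,4}; column 2 has {2,3,4} → 1.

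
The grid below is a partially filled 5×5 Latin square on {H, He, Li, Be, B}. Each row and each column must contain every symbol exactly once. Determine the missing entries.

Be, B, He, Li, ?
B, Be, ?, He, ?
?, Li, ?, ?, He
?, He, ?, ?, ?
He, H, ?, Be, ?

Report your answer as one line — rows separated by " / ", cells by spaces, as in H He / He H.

Be B He Li H / B Be H He Li / H Li Be B He / Li He B H Be / He H Li Be B

At row 1, column 5: row 1 has {He,Li,Be,B}; column 5 has {He}; that leaves H.
At row 2, column 5: row 2 has {He,Be,B}; column 5 has {H,He}; that leaves Li.
At row 3, column 1: row 3 has {He,Li}; column 1 has {He,Be,B}; that leaves H.
At row 3, column 4: row 3 has {H,He,Li}; column 4 has {He,Li,Be}; that leaves B.
At row 4, column 1: row 4 has {He}; column 1 has {H,He,Be,B}; that leaves Li.
At row 4, column 4: row 4 has {He,Li}; column 4 has {He,Li,Be,B}; that leaves H.
At row 5, column 5: row 5 has {H,He,Be}; column 5 has {H,He,Li}; that leaves B.
At row 2, column 3: row 2 has {He,Li,Be,B}; column 3 has {He}; that leaves H.
At row 3, column 3: row 3 has {H,He,Li,B}; column 3 has {H,He}; that leaves Be.
At row 4, column 3: row 4 has {H,He,Li}; column 3 has {H,He,Be}; that leaves B.
At row 4, column 5: row 4 has {H,He,Li,B}; column 5 has {H,He,Li,B}; that leaves Be.
At row 5, column 3: row 5 has {H,He,Be,B}; column 3 has {H,He,Be,B}; that leaves Li.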